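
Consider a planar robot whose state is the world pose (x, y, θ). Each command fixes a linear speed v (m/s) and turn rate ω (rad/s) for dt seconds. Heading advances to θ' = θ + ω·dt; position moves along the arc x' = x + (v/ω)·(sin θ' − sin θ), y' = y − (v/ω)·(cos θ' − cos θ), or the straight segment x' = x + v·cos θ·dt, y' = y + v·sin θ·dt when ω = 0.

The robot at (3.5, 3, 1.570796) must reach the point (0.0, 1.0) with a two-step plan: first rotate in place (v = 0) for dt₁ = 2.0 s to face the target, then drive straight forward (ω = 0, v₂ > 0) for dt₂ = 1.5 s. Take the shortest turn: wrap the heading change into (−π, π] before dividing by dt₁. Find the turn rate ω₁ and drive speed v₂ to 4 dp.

ω₁ = 1.0450, v₂ = 2.6874

heading to target = atan2(1−3, 0−3.5) = -2.6224
Δθ = wrap(-2.6224 − 1.5708) = 2.0899; ω₁ = Δθ/dt₁ = 1.0450
distance = √((0−3.5)² + (1−3)²) = 4.0311; v₂ = distance/dt₂ = 2.6874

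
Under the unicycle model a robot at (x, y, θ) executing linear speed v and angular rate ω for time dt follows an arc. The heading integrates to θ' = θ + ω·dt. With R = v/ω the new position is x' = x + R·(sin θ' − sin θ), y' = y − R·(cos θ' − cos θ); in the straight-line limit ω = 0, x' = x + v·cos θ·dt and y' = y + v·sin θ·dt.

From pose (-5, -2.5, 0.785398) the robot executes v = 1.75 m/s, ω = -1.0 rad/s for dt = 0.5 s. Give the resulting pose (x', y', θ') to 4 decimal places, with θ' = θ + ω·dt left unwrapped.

(-4.2553, -2.0582, 0.2854)

θ' = 0.7854 + -1.0·0.5 = 0.2854
R = v/ω = 1.75/-1.0 = -1.7500
x' = -5 + -1.7500·(sin 0.2854 − sin 0.7854) = -4.2553
y' = -2.5 − -1.7500·(cos 0.2854 − cos 0.7854) = -2.0582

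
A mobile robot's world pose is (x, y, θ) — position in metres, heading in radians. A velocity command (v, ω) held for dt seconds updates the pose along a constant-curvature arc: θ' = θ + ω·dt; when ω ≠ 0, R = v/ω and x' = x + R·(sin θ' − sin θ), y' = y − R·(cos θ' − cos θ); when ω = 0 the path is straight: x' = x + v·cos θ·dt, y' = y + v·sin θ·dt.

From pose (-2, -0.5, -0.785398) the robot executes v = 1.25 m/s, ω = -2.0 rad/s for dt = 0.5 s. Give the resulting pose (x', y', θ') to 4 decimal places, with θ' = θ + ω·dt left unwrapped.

θ' = -0.7854 + -2.0·0.5 = -1.7854
R = v/ω = 1.25/-2.0 = -0.6250
x' = -2 + -0.6250·(sin -1.7854 − sin -0.7854) = -1.8313
y' = -0.5 − -0.6250·(cos -1.7854 − cos -0.7854) = -1.0750

(-1.8313, -1.0750, -1.7854)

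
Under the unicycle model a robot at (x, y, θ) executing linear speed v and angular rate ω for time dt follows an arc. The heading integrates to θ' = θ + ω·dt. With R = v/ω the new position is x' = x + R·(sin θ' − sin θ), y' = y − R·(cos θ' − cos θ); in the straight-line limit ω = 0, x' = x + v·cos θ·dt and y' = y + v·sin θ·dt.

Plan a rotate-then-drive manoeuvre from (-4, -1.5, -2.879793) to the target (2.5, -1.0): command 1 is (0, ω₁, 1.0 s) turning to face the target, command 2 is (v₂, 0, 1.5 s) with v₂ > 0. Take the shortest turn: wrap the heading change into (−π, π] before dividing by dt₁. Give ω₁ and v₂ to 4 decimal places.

heading to target = atan2(-1−-1.5, 2.5−-4) = 0.0768
Δθ = wrap(0.0768 − -2.8798) = 2.9566; ω₁ = Δθ/dt₁ = 2.9566
distance = √((2.5−-4)² + (-1−-1.5)²) = 6.5192; v₂ = distance/dt₂ = 4.3461

ω₁ = 2.9566, v₂ = 4.3461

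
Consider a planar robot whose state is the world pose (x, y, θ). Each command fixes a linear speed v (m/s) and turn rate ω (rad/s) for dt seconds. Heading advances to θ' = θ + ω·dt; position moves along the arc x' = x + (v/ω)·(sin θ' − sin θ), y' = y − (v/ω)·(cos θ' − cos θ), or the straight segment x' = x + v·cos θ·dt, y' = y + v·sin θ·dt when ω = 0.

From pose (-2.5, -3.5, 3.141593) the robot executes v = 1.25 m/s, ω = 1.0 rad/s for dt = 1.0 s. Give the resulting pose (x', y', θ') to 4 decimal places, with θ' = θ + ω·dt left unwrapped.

θ' = 3.1416 + 1.0·1.0 = 4.1416
R = v/ω = 1.25/1.0 = 1.2500
x' = -2.5 + 1.2500·(sin 4.1416 − sin 3.1416) = -3.5518
y' = -3.5 − 1.2500·(cos 4.1416 − cos 3.1416) = -4.0746

(-3.5518, -4.0746, 4.1416)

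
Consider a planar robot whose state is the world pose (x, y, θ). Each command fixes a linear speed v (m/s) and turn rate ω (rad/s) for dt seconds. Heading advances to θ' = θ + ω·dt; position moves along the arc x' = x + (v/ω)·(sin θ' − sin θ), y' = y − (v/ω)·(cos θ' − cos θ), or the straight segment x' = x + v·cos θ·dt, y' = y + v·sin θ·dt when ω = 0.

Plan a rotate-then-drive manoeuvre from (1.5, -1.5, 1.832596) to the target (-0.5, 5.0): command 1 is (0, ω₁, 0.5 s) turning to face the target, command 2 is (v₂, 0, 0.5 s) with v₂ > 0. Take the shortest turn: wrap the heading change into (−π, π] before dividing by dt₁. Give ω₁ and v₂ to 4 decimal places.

ω₁ = 0.0734, v₂ = 13.6015

heading to target = atan2(5−-1.5, -0.5−1.5) = 1.8693
Δθ = wrap(1.8693 − 1.8326) = 0.0367; ω₁ = Δθ/dt₁ = 0.0734
distance = √((-0.5−1.5)² + (5−-1.5)²) = 6.8007; v₂ = distance/dt₂ = 13.6015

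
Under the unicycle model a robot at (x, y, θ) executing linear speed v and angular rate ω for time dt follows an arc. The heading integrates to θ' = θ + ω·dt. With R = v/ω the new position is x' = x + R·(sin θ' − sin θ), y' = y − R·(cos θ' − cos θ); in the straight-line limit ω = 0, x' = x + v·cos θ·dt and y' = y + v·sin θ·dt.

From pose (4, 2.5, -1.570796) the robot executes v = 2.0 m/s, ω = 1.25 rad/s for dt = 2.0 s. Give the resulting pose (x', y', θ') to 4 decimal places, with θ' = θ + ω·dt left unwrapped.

θ' = -1.5708 + 1.25·2.0 = 0.9292
R = v/ω = 2.0/1.25 = 1.6000
x' = 4 + 1.6000·(sin 0.9292 − sin -1.5708) = 6.8818
y' = 2.5 − 1.6000·(cos 0.9292 − cos -1.5708) = 1.5424

(6.8818, 1.5424, 0.9292)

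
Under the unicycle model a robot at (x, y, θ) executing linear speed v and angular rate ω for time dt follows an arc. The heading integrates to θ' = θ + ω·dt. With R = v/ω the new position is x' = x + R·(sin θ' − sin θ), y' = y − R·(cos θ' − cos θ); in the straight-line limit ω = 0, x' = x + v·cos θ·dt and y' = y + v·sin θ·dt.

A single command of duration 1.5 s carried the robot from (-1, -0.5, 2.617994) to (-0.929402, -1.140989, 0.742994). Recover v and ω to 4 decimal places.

v = -0.5000, ω = -1.2500

Δθ = 0.742994 − 2.617994 = -1.875000
ω = Δθ/dt = -1.875000/1.5 = -1.2500
R = −Δy/(cos θ' − cos θ) = 0.4000
v = R·ω = 0.4000·-1.2500 = -0.5000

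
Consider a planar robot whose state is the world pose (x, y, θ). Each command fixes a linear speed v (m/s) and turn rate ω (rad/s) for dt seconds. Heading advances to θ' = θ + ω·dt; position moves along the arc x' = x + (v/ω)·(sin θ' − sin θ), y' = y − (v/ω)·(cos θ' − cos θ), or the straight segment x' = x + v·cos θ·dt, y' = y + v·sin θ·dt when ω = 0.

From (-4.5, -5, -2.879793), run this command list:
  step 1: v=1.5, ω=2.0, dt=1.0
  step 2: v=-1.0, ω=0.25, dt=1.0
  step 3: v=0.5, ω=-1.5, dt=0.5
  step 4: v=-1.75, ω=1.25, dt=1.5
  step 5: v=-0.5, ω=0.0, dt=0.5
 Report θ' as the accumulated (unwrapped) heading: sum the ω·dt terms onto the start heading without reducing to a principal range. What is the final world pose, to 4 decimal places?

step 1: θ'=-0.8798 (R=0.7500) → pose (-4.8838, -6.2024, -0.8798)
step 2: θ'=-0.6298 (R=-4.0000) → pose (-5.6104, -5.5191, -0.6298)
step 3: θ'=-1.3798 (R=-0.3333) → pose (-5.4794, -5.7252, -1.3798)
step 4: θ'=0.4952 (R=-1.4000) → pose (-7.5193, -4.7591, 0.4952)
step 5: θ'=0.4952 (straight) → pose (-7.7392, -4.8779, 0.4952)

(-7.7392, -4.8779, 0.4952)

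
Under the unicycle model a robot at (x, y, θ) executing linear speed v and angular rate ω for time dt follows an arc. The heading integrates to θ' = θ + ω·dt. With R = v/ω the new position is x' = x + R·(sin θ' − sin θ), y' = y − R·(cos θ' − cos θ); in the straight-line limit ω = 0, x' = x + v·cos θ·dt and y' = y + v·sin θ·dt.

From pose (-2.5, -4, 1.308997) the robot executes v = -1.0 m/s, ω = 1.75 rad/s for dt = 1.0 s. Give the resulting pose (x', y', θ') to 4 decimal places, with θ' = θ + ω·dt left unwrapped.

θ' = 1.3090 + 1.75·1.0 = 3.0590
R = v/ω = -1.0/1.75 = -0.5714
x' = -2.5 + -0.5714·(sin 3.0590 − sin 1.3090) = -1.9952
y' = -4 − -0.5714·(cos 3.0590 − cos 1.3090) = -4.7174

(-1.9952, -4.7174, 3.0590)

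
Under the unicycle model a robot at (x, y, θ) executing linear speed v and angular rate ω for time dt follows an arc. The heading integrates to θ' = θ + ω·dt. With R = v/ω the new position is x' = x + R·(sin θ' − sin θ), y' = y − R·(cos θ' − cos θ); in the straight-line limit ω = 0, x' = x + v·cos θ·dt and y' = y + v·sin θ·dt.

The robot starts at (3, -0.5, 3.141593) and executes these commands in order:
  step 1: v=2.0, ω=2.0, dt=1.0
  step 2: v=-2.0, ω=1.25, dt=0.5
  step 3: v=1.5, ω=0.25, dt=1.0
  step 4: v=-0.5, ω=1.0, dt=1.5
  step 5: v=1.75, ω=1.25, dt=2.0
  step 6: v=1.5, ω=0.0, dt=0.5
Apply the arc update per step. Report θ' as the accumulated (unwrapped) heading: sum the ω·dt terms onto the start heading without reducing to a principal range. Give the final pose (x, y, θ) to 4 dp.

(-0.5191, -0.8717, 10.0166)

step 1: θ'=5.1416 (R=1.0000) → pose (2.0907, -1.9161, 5.1416)
step 2: θ'=5.7666 (R=-1.6000) → pose (1.4261, -1.1908, 5.7666)
step 3: θ'=6.0166 (R=6.0000) → pose (2.8089, -1.7618, 6.0166)
step 4: θ'=7.5166 (R=-0.5000) → pose (2.2054, -2.0786, 7.5166)
step 5: θ'=10.0166 (R=1.4000) → pose (0.1033, -0.4533, 10.0166)
step 6: θ'=10.0166 (straight) → pose (-0.5191, -0.8717, 10.0166)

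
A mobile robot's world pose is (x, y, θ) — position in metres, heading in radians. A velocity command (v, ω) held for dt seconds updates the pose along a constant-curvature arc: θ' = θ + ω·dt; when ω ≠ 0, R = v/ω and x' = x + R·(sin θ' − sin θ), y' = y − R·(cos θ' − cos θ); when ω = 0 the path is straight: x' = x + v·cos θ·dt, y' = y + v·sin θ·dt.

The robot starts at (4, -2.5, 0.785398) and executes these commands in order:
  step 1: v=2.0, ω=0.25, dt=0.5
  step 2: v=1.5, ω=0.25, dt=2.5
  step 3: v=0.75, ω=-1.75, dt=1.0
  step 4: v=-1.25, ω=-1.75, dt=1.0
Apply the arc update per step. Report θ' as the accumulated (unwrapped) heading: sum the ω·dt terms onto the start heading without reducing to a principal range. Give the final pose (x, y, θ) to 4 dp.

step 1: θ'=0.9104 (R=8.0000) → pose (4.6611, -1.7506, 0.9104)
step 2: θ'=1.5354 (R=6.0000) → pose (5.9189, 1.7176, 1.5354)
step 3: θ'=-0.2146 (R=-0.4286) → pose (6.4385, 2.1212, -0.2146)
step 4: θ'=-1.9646 (R=0.7143) → pose (5.9310, 3.0932, -1.9646)

(5.9310, 3.0932, -1.9646)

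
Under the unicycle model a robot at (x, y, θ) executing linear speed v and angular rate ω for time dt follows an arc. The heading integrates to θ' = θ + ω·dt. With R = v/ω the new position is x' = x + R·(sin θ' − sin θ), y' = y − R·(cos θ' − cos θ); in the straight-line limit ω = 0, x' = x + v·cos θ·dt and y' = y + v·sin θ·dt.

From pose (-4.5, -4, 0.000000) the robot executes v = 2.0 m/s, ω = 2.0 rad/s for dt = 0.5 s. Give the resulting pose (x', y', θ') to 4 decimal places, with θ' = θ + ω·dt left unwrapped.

(-3.6585, -3.5403, 1.0000)

θ' = 0.0000 + 2.0·0.5 = 1.0000
R = v/ω = 2.0/2.0 = 1.0000
x' = -4.5 + 1.0000·(sin 1.0000 − sin 0.0000) = -3.6585
y' = -4 − 1.0000·(cos 1.0000 − cos 0.0000) = -3.5403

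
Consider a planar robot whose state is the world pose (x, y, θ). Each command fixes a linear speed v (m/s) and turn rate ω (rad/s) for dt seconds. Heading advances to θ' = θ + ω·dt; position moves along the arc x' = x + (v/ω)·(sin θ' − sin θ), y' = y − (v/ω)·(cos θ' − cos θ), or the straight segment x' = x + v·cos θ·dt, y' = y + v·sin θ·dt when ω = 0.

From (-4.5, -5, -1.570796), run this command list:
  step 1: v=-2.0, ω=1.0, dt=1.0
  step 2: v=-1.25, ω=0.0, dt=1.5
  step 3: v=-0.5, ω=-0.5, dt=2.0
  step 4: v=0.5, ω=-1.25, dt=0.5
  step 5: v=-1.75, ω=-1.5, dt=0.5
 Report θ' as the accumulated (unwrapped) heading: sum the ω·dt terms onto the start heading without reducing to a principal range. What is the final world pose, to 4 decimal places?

(-6.8133, -1.2348, -2.9458)

step 1: θ'=-0.5708 (R=-2.0000) → pose (-5.4194, -3.3171, -0.5708)
step 2: θ'=-0.5708 (straight) → pose (-6.9972, -2.3040, -0.5708)
step 3: θ'=-1.5708 (R=1.0000) → pose (-7.4569, -1.4625, -1.5708)
step 4: θ'=-2.1958 (R=-0.4000) → pose (-7.5325, -1.6966, -2.1958)
step 5: θ'=-2.9458 (R=1.1667) → pose (-6.8133, -1.2348, -2.9458)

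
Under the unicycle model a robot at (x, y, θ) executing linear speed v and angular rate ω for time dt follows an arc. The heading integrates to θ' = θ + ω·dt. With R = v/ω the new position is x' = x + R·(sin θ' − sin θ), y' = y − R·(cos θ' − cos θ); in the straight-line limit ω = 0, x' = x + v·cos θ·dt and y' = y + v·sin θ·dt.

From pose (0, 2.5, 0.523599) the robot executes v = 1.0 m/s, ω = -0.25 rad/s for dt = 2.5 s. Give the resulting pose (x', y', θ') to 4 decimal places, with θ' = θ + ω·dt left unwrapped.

θ' = 0.5236 + -0.25·2.5 = -0.1014
R = v/ω = 1.0/-0.25 = -4.0000
x' = 0 + -4.0000·(sin -0.1014 − sin 0.5236) = 2.4049
y' = 2.5 − -4.0000·(cos -0.1014 − cos 0.5236) = 3.0154

(2.4049, 3.0154, -0.1014)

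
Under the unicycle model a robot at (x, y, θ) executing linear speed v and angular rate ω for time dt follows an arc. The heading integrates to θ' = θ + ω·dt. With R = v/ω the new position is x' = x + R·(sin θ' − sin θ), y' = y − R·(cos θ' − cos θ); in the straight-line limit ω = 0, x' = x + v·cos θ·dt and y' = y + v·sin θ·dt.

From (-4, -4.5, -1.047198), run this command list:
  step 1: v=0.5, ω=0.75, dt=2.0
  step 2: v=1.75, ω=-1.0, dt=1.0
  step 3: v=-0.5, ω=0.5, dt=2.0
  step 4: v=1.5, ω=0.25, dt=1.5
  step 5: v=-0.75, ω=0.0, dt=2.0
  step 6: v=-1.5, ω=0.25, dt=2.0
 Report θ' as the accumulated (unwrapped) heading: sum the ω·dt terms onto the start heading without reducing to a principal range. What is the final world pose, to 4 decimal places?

(-3.0387, -7.1837, 1.3278)

step 1: θ'=0.4528 (R=0.6667) → pose (-3.1310, -4.7662, 0.4528)
step 2: θ'=-0.5472 (R=-1.7500) → pose (-1.4549, -4.8453, -0.5472)
step 3: θ'=0.4528 (R=-1.0000) → pose (-2.4127, -4.8001, 0.4528)
step 4: θ'=0.8278 (R=6.0000) → pose (-0.6189, -3.4637, 0.8278)
step 5: θ'=0.8278 (straight) → pose (-1.6336, -4.5684, 0.8278)
step 6: θ'=1.3278 (R=-6.0000) → pose (-3.0387, -7.1837, 1.3278)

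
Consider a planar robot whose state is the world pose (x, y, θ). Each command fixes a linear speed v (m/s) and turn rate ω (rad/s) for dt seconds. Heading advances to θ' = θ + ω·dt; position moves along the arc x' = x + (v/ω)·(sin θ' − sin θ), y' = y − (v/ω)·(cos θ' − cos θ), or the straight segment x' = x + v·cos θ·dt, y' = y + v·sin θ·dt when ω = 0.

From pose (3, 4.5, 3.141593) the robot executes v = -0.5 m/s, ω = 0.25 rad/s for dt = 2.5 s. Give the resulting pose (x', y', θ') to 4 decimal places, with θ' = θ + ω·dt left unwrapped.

θ' = 3.1416 + 0.25·2.5 = 3.7666
R = v/ω = -0.5/0.25 = -2.0000
x' = 3 + -2.0000·(sin 3.7666 − sin 3.1416) = 4.1702
y' = 4.5 − -2.0000·(cos 3.7666 − cos 3.1416) = 4.8781

(4.1702, 4.8781, 3.7666)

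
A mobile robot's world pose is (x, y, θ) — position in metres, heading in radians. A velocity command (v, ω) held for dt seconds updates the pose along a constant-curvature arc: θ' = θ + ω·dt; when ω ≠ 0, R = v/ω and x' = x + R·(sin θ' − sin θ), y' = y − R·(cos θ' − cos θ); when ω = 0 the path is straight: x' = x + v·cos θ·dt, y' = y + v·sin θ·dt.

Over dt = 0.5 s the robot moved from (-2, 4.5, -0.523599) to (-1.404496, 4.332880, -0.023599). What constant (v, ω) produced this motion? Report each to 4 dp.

Δθ = -0.023599 − -0.523599 = 0.500000
ω = Δθ/dt = 0.500000/0.5 = 1.0000
R = Δx/(sin θ' − sin θ) = 1.2500
v = R·ω = 1.2500·1.0000 = 1.2500

v = 1.2500, ω = 1.0000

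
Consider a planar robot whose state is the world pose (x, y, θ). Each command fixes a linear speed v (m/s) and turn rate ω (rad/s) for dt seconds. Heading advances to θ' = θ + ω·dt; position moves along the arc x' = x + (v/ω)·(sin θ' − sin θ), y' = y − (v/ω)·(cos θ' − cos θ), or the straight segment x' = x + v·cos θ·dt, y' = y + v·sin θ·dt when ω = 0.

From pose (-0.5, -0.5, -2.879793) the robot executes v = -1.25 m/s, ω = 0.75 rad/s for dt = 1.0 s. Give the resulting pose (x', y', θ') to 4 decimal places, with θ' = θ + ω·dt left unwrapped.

(0.4816, 0.2260, -2.1298)

θ' = -2.8798 + 0.75·1.0 = -2.1298
R = v/ω = -1.25/0.75 = -1.6667
x' = -0.5 + -1.6667·(sin -2.1298 − sin -2.8798) = 0.4816
y' = -0.5 − -1.6667·(cos -2.1298 − cos -2.8798) = 0.2260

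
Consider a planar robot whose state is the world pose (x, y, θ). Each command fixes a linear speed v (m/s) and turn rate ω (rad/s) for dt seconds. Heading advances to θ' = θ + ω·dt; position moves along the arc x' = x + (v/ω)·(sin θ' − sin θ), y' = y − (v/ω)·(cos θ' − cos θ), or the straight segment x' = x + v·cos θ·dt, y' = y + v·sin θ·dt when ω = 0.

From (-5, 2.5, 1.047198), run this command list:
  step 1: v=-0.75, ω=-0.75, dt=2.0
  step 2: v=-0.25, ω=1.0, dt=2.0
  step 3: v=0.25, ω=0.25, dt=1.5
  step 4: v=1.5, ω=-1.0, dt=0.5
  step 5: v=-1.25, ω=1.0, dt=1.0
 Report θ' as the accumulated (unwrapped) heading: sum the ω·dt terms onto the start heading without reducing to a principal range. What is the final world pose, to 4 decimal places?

step 1: θ'=-0.4528 (R=1.0000) → pose (-6.3035, 2.1008, -0.4528)
step 2: θ'=1.5472 (R=-0.2500) → pose (-6.6628, 1.8819, 1.5472)
step 3: θ'=1.9222 (R=1.0000) → pose (-6.7236, 2.2497, 1.9222)
step 4: θ'=1.4222 (R=-1.5000) → pose (-6.7988, 2.9881, 1.4222)
step 5: θ'=2.4222 (R=-1.2500) → pose (-6.3862, 1.8628, 2.4222)

(-6.3862, 1.8628, 2.4222)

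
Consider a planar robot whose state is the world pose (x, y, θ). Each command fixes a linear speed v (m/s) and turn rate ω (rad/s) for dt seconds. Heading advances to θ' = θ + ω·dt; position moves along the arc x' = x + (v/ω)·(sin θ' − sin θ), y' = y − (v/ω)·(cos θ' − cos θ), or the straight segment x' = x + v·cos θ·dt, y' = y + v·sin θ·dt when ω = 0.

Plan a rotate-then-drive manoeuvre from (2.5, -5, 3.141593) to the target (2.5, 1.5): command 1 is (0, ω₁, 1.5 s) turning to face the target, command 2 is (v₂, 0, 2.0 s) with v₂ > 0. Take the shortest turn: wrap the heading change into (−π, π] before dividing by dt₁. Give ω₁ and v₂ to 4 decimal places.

ω₁ = -1.0472, v₂ = 3.2500

heading to target = atan2(1.5−-5, 2.5−2.5) = 1.5708
Δθ = wrap(1.5708 − 3.1416) = -1.5708; ω₁ = Δθ/dt₁ = -1.0472
distance = √((2.5−2.5)² + (1.5−-5)²) = 6.5000; v₂ = distance/dt₂ = 3.2500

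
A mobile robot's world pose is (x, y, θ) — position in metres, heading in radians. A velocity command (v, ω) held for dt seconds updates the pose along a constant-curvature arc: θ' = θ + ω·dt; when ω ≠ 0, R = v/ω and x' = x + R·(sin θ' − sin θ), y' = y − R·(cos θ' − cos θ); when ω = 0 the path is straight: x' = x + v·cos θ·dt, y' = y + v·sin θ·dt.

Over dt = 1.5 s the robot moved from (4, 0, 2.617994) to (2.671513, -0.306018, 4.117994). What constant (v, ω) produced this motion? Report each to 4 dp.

Δθ = 4.117994 − 2.617994 = 1.500000
ω = Δθ/dt = 1.500000/1.5 = 1.0000
R = Δx/(sin θ' − sin θ) = 1.0000
v = R·ω = 1.0000·1.0000 = 1.0000

v = 1.0000, ω = 1.0000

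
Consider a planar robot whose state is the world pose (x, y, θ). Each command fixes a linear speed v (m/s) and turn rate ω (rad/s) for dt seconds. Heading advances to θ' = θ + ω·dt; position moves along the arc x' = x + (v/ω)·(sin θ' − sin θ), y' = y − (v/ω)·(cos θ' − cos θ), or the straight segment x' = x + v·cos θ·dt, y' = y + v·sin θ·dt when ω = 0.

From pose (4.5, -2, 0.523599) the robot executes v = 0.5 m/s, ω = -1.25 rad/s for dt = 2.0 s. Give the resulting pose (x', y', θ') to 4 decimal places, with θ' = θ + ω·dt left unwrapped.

(5.0675, -2.5042, -1.9764)

θ' = 0.5236 + -1.25·2.0 = -1.9764
R = v/ω = 0.5/-1.25 = -0.4000
x' = 4.5 + -0.4000·(sin -1.9764 − sin 0.5236) = 5.0675
y' = -2 − -0.4000·(cos -1.9764 − cos 0.5236) = -2.5042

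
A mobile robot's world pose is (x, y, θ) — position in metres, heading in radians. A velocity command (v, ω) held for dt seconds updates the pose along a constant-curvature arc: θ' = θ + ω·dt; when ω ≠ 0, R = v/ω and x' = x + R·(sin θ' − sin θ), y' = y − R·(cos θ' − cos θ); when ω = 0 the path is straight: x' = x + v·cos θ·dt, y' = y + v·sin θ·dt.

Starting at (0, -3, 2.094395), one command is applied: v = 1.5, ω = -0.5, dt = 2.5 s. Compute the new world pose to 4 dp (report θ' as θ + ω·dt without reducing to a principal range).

(0.3554, 0.4926, 0.8444)

θ' = 2.0944 + -0.5·2.5 = 0.8444
R = v/ω = 1.5/-0.5 = -3.0000
x' = 0 + -3.0000·(sin 0.8444 − sin 2.0944) = 0.3554
y' = -3 − -3.0000·(cos 0.8444 − cos 2.0944) = 0.4926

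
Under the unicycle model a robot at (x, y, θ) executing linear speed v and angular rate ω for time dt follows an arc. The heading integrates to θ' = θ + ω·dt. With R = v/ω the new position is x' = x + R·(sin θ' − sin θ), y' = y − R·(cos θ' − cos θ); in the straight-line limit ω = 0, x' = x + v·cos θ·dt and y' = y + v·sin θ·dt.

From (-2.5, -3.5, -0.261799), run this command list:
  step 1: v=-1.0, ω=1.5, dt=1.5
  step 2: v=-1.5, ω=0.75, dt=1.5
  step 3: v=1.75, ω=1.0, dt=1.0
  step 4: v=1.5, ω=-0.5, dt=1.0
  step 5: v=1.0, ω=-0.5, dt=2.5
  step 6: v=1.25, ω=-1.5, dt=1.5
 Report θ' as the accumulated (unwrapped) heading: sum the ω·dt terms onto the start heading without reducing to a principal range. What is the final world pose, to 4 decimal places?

(-5.9416, -5.5666, 0.1132)

step 1: θ'=1.9882 (R=-0.6667) → pose (-3.2820, -4.4142, 1.9882)
step 2: θ'=3.1132 (R=-2.0000) → pose (-1.5105, -5.6026, 3.1132)
step 3: θ'=4.1132 (R=1.7500) → pose (-3.0053, -6.3650, 4.1132)
step 4: θ'=3.6132 (R=-3.0000) → pose (-4.1197, -7.3456, 3.6132)
step 5: θ'=2.3632 (R=-2.0000) → pose (-6.4326, -6.9880, 2.3632)
step 6: θ'=0.1132 (R=-0.8333) → pose (-5.9416, -5.5666, 0.1132)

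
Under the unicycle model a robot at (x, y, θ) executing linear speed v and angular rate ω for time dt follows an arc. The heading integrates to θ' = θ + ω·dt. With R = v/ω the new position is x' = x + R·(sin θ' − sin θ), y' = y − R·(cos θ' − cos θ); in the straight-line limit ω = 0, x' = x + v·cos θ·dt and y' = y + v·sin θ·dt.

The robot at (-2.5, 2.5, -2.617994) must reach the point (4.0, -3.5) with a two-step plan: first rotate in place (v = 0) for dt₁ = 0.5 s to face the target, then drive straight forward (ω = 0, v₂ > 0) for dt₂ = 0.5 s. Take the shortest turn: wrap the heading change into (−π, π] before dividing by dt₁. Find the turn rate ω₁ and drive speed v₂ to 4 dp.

ω₁ = 3.7451, v₂ = 17.6918

heading to target = atan2(-3.5−2.5, 4−-2.5) = -0.7454
Δθ = wrap(-0.7454 − -2.6180) = 1.8726; ω₁ = Δθ/dt₁ = 3.7451
distance = √((4−-2.5)² + (-3.5−2.5)²) = 8.8459; v₂ = distance/dt₂ = 17.6918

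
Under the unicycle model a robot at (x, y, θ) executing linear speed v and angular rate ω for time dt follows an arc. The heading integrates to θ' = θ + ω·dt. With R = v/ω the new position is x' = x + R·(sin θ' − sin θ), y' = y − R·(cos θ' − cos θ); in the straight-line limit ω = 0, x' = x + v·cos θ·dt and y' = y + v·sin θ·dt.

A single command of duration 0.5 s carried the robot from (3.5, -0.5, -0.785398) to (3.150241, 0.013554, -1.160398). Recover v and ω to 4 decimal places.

v = -1.2500, ω = -0.7500

Δθ = -1.160398 − -0.785398 = -0.375000
ω = Δθ/dt = -0.375000/0.5 = -0.7500
R = −Δy/(cos θ' − cos θ) = 1.6667
v = R·ω = 1.6667·-0.7500 = -1.2500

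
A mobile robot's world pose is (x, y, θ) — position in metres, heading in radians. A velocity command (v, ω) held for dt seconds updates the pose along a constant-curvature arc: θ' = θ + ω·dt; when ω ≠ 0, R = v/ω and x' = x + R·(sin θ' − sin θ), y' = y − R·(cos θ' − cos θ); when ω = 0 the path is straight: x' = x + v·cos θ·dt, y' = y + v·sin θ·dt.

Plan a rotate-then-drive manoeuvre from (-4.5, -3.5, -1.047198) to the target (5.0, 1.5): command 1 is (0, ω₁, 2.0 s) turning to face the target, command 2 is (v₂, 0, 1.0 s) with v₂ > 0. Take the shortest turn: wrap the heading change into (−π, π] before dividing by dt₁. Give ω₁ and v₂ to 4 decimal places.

ω₁ = 0.7658, v₂ = 10.7355

heading to target = atan2(1.5−-3.5, 5−-4.5) = 0.4845
Δθ = wrap(0.4845 − -1.0472) = 1.5317; ω₁ = Δθ/dt₁ = 0.7658
distance = √((5−-4.5)² + (1.5−-3.5)²) = 10.7355; v₂ = distance/dt₂ = 10.7355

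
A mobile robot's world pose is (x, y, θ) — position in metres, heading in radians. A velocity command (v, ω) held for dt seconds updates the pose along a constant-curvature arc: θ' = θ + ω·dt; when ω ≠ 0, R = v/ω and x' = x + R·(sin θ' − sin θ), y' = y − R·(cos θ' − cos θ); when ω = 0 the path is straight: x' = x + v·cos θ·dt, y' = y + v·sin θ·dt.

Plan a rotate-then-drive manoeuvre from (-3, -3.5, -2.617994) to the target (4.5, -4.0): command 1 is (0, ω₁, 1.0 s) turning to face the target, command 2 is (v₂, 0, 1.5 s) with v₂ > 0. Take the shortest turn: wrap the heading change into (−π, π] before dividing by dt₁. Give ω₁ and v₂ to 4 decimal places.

heading to target = atan2(-4−-3.5, 4.5−-3) = -0.0666
Δθ = wrap(-0.0666 − -2.6180) = 2.5514; ω₁ = Δθ/dt₁ = 2.5514
distance = √((4.5−-3)² + (-4−-3.5)²) = 7.5166; v₂ = distance/dt₂ = 5.0111

ω₁ = 2.5514, v₂ = 5.0111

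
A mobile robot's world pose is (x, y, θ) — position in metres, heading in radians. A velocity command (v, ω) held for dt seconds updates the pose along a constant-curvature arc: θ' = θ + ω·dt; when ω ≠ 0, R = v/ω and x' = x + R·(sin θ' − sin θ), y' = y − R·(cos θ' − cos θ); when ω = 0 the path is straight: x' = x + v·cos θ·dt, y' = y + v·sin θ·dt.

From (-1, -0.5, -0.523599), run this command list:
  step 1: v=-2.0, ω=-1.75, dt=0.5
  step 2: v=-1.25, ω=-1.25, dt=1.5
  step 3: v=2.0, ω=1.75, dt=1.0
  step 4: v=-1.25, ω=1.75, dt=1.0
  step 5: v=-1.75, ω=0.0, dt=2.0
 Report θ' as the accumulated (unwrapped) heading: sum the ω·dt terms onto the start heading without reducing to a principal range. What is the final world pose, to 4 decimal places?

(-6.0142, 0.1464, 0.2264)

step 1: θ'=-1.3986 (R=1.1429) → pose (-1.5545, 0.2939, -1.3986)
step 2: θ'=-3.2736 (R=1.0000) → pose (-0.4377, 1.4566, -3.2736)
step 3: θ'=-1.5236 (R=1.1429) → pose (-1.7297, 0.2697, -1.5236)
step 4: θ'=0.2264 (R=-0.7143) → pose (-2.6035, 0.9321, 0.2264)
step 5: θ'=0.2264 (straight) → pose (-6.0142, 0.1464, 0.2264)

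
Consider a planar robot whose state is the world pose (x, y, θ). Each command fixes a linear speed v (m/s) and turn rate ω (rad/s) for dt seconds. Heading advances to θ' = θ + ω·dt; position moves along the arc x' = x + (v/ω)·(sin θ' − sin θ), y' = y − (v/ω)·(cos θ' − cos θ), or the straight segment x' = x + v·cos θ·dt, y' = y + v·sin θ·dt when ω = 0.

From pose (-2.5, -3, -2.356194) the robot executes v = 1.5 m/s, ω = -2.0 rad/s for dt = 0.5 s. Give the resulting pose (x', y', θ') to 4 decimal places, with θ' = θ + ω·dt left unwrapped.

(-3.1900, -3.2025, -3.3562)

θ' = -2.3562 + -2.0·0.5 = -3.3562
R = v/ω = 1.5/-2.0 = -0.7500
x' = -2.5 + -0.7500·(sin -3.3562 − sin -2.3562) = -3.1900
y' = -3 − -0.7500·(cos -3.3562 − cos -2.3562) = -3.2025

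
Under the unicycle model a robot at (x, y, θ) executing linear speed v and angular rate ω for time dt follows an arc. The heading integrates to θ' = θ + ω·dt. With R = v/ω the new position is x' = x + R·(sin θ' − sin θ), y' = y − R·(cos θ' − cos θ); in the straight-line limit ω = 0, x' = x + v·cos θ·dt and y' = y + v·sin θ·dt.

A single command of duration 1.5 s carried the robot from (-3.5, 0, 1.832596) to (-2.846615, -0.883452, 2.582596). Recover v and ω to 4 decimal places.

v = -0.7500, ω = 0.5000

Δθ = 2.582596 − 1.832596 = 0.750000
ω = Δθ/dt = 0.750000/1.5 = 0.5000
R = −Δy/(cos θ' − cos θ) = -1.5000
v = R·ω = -1.5000·0.5000 = -0.7500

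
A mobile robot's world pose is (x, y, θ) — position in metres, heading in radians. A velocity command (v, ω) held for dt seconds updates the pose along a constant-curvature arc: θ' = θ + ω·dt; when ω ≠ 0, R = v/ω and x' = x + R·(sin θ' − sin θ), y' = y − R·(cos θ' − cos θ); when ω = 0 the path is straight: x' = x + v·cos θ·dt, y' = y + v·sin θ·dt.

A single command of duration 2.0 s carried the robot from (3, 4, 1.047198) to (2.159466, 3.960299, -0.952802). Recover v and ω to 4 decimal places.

Δθ = -0.952802 − 1.047198 = -2.000000
ω = Δθ/dt = -2.000000/2.0 = -1.0000
R = Δx/(sin θ' − sin θ) = 0.5000
v = R·ω = 0.5000·-1.0000 = -0.5000

v = -0.5000, ω = -1.0000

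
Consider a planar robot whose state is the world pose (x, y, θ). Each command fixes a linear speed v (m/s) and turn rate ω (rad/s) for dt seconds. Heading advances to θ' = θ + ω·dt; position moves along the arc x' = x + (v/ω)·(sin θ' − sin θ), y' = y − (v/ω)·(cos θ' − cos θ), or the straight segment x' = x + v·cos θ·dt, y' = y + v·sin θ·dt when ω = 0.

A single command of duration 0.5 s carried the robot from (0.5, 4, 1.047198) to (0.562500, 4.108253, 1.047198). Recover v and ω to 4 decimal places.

Δθ = 1.047198 − 1.047198 = 0.000000
ω = Δθ/dt = 0.000000/0.5 = 0.0000
ω = 0 → v = (Δx·cos θ + Δy·sin θ)/dt = 0.2500

v = 0.2500, ω = 0.0000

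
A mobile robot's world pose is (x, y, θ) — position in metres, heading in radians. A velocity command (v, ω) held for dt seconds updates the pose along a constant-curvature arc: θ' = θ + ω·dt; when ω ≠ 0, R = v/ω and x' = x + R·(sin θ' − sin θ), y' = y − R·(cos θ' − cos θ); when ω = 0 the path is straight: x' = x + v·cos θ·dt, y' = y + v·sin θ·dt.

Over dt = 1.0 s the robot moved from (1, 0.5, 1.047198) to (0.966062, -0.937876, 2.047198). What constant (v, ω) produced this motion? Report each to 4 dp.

Δθ = 2.047198 − 1.047198 = 1.000000
ω = Δθ/dt = 1.000000/1.0 = 1.0000
R = −Δy/(cos θ' − cos θ) = -1.5000
v = R·ω = -1.5000·1.0000 = -1.5000

v = -1.5000, ω = 1.0000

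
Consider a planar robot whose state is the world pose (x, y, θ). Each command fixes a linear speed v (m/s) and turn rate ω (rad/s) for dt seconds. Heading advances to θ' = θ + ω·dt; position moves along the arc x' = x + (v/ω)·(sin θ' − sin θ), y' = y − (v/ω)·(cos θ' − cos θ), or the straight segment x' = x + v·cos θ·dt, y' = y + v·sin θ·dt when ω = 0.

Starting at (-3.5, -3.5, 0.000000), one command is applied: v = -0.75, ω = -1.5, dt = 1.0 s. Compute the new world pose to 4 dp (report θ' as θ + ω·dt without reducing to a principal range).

(-3.9987, -3.0354, -1.5000)

θ' = 0.0000 + -1.5·1.0 = -1.5000
R = v/ω = -0.75/-1.5 = 0.5000
x' = -3.5 + 0.5000·(sin -1.5000 − sin 0.0000) = -3.9987
y' = -3.5 − 0.5000·(cos -1.5000 − cos 0.0000) = -3.0354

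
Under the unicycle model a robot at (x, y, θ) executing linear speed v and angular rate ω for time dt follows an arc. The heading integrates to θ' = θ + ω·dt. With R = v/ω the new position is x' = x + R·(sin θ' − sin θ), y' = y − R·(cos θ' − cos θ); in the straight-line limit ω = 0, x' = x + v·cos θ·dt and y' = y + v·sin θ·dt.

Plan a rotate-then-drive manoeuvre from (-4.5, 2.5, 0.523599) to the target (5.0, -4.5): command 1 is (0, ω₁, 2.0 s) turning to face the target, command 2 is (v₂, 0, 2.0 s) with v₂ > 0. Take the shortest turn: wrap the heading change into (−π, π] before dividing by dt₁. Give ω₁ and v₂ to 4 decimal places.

ω₁ = -0.5793, v₂ = 5.9002

heading to target = atan2(-4.5−2.5, 5−-4.5) = -0.6350
Δθ = wrap(-0.6350 − 0.5236) = -1.1586; ω₁ = Δθ/dt₁ = -0.5793
distance = √((5−-4.5)² + (-4.5−2.5)²) = 11.8004; v₂ = distance/dt₂ = 5.9002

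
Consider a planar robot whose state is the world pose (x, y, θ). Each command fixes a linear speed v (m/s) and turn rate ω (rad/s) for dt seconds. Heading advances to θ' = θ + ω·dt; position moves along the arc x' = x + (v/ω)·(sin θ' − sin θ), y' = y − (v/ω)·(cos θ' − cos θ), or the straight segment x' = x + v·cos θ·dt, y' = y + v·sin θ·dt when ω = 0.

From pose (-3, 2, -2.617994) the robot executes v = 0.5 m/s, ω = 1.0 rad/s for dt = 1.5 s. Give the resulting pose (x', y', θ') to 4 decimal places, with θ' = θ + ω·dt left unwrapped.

(-3.1996, 1.3482, -1.1180)

θ' = -2.6180 + 1.0·1.5 = -1.1180
R = v/ω = 0.5/1.0 = 0.5000
x' = -3 + 0.5000·(sin -1.1180 − sin -2.6180) = -3.1996
y' = 2 − 0.5000·(cos -1.1180 − cos -2.6180) = 1.3482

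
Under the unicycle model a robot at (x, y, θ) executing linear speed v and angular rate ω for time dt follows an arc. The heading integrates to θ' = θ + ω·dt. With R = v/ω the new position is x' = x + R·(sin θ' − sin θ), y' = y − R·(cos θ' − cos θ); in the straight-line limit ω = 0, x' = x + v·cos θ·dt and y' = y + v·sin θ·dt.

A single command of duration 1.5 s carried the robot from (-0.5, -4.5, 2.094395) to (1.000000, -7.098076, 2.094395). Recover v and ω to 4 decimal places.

Δθ = 2.094395 − 2.094395 = 0.000000
ω = Δθ/dt = 0.000000/1.5 = 0.0000
ω = 0 → v = (Δx·cos θ + Δy·sin θ)/dt = -2.0000

v = -2.0000, ω = 0.0000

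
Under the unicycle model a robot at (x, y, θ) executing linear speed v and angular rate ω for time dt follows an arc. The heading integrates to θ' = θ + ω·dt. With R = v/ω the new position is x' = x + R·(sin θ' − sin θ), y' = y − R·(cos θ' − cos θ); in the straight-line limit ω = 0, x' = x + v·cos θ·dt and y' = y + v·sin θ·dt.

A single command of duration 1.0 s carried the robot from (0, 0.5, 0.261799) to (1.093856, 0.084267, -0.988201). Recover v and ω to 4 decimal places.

v = 1.2500, ω = -1.2500

Δθ = -0.988201 − 0.261799 = -1.250000
ω = Δθ/dt = -1.250000/1.0 = -1.2500
R = Δx/(sin θ' − sin θ) = -1.0000
v = R·ω = -1.0000·-1.2500 = 1.2500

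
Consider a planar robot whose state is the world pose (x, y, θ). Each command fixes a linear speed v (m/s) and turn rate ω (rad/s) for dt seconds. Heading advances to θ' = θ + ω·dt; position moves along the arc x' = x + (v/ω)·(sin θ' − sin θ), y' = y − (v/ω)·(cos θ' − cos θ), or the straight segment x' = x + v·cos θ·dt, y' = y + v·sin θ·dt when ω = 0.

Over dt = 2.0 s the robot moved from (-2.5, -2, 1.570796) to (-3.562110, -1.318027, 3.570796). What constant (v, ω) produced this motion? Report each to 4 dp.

v = 0.7500, ω = 1.0000

Δθ = 3.570796 − 1.570796 = 2.000000
ω = Δθ/dt = 2.000000/2.0 = 1.0000
R = Δx/(sin θ' − sin θ) = 0.7500
v = R·ω = 0.7500·1.0000 = 0.7500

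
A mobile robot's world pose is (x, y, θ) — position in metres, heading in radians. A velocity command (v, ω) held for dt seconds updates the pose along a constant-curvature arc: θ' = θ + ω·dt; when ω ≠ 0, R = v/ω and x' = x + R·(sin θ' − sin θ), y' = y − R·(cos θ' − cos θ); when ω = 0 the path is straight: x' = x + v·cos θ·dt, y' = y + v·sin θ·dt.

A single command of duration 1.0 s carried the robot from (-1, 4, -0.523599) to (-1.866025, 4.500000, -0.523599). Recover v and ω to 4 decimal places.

Δθ = -0.523599 − -0.523599 = 0.000000
ω = Δθ/dt = 0.000000/1.0 = 0.0000
ω = 0 → v = (Δx·cos θ + Δy·sin θ)/dt = -1.0000

v = -1.0000, ω = 0.0000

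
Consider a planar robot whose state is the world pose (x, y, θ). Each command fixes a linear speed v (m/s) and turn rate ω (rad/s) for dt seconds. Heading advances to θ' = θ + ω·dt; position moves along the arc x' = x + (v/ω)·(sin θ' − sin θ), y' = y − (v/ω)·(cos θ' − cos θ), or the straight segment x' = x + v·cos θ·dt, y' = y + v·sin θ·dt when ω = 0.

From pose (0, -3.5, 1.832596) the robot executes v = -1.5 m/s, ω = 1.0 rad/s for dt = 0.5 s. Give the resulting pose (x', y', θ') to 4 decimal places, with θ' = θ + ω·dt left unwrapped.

(0.3635, -4.1471, 2.3326)

θ' = 1.8326 + 1.0·0.5 = 2.3326
R = v/ω = -1.5/1.0 = -1.5000
x' = 0 + -1.5000·(sin 2.3326 − sin 1.8326) = 0.3635
y' = -3.5 − -1.5000·(cos 2.3326 − cos 1.8326) = -4.1471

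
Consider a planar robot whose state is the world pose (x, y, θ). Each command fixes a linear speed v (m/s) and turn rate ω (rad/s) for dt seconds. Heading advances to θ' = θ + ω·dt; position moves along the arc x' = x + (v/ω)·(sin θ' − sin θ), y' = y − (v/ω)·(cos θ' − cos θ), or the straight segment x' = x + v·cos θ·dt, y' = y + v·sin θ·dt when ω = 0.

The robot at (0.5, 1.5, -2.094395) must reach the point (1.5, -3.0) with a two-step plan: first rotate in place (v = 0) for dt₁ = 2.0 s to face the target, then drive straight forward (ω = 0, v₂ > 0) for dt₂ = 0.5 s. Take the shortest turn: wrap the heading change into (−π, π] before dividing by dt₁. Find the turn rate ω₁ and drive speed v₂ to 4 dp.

heading to target = atan2(-3−1.5, 1.5−0.5) = -1.3521
Δθ = wrap(-1.3521 − -2.0944) = 0.7423; ω₁ = Δθ/dt₁ = 0.3711
distance = √((1.5−0.5)² + (-3−1.5)²) = 4.6098; v₂ = distance/dt₂ = 9.2195

ω₁ = 0.3711, v₂ = 9.2195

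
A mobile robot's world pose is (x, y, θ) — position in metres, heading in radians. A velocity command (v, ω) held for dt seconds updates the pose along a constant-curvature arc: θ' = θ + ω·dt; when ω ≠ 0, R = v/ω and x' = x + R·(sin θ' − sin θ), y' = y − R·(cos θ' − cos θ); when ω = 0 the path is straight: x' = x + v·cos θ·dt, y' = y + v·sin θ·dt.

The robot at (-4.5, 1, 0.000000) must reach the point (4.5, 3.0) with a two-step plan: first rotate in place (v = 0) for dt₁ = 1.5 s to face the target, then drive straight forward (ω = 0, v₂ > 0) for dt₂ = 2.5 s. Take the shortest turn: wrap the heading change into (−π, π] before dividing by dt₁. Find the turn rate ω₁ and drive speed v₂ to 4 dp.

heading to target = atan2(3−1, 4.5−-4.5) = 0.2187
Δθ = wrap(0.2187 − 0.0000) = 0.2187; ω₁ = Δθ/dt₁ = 0.1458
distance = √((4.5−-4.5)² + (3−1)²) = 9.2195; v₂ = distance/dt₂ = 3.6878

ω₁ = 0.1458, v₂ = 3.6878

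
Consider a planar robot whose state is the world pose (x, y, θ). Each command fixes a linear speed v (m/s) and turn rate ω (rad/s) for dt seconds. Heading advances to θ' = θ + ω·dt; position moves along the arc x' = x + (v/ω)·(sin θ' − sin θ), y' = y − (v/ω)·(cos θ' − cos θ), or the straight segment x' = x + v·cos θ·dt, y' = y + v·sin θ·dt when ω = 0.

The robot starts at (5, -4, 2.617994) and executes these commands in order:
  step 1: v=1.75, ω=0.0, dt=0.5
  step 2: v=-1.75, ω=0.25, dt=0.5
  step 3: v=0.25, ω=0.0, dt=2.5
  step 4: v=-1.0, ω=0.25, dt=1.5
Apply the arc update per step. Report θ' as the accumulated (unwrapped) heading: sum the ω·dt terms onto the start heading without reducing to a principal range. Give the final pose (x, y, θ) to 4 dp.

step 1: θ'=2.6180 (straight) → pose (4.2422, -3.5625, 2.6180)
step 2: θ'=2.7430 (R=-7.0000) → pose (5.0253, -3.9516, 2.7430)
step 3: θ'=2.7430 (straight) → pose (4.4493, -3.7090, 2.7430)
step 4: θ'=3.1180 (R=-4.0000) → pose (5.9075, -4.0214, 3.1180)

(5.9075, -4.0214, 3.1180)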